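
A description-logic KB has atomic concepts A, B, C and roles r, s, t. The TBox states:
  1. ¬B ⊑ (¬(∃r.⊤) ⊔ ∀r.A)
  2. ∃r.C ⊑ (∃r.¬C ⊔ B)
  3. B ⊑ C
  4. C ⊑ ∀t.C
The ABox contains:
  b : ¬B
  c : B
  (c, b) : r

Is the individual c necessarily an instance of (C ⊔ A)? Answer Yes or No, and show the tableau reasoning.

Yes

1. c : (C ⊔ A)?  L(c) = {B} ∪ {(¬C ⊓ ¬A)}
   clash {C, ¬C} at c — c ∈ (C ⊔ A)
2. Hence c : (C ⊔ A): entailed.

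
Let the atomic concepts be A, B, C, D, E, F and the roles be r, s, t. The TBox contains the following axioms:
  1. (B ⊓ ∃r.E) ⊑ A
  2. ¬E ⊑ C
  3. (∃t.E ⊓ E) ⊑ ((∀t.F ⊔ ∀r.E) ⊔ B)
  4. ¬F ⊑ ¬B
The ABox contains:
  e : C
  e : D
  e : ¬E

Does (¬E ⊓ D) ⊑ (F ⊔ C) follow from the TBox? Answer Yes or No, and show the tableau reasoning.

1. (¬E ⊓ D) ⊑ (F ⊔ C)  ⇔  ((¬E ⊓ D) ⊓ (¬F ⊓ ¬C)) unsat w.r.t. T
   all branches close; clash {C, ¬C} at x₀
2. Hence (¬E ⊓ D) ⊑ (F ⊔ C): entailed.

Yes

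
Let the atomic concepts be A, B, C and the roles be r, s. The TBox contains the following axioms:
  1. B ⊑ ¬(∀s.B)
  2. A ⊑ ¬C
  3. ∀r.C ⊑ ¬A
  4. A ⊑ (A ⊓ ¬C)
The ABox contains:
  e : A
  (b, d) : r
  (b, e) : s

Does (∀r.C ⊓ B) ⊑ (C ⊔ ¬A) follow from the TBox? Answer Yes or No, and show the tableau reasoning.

Yes

1. (∀r.C ⊓ B) ⊑ (C ⊔ ¬A)  ⇔  ((∀r.C ⊓ B) ⊓ (¬C ⊓ A)) unsat w.r.t. T
   all branches close; clash {A, ¬A} at x₀
2. Hence (∀r.C ⊓ B) ⊑ (C ⊔ ¬A): entailed.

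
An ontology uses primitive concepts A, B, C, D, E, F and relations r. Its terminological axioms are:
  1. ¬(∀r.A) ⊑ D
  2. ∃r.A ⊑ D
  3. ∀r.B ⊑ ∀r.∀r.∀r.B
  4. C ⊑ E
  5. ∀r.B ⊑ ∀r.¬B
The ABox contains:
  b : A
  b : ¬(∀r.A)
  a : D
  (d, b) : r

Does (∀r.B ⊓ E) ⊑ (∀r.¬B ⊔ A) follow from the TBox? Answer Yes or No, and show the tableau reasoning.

1. (∀r.B ⊓ E) ⊑ (∀r.¬B ⊔ A)  ⇔  ((∀r.B ⊓ E) ⊓ (∃r.B ⊓ ¬A)) unsat w.r.t. T
   all branches close; clash {B, ¬B} at an ∃-successor
2. Hence (∀r.B ⊓ E) ⊑ (∀r.¬B ⊔ A): entailed.

Yes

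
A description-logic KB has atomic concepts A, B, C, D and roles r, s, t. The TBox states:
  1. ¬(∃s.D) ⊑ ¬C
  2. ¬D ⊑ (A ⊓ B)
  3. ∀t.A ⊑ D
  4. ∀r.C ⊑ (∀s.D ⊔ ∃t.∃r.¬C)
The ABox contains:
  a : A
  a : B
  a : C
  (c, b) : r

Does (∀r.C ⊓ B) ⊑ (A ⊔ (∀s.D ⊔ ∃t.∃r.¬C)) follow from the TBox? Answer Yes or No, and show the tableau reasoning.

Yes

1. (∀r.C ⊓ B) ⊑ (A ⊔ (∀s.D ⊔ ∃t.∃r.¬C))  ⇔  ((∀r.C ⊓ B) ⊓ (¬A ⊓ (∃s.¬D ⊓ ∀t.∀r.C))) unsat w.r.t. T
   all branches close; clash {A, ¬A} at x₀
2. Hence (∀r.C ⊓ B) ⊑ (A ⊔ (∀s.D ⊔ ∃t.∃r.¬C)): entailed.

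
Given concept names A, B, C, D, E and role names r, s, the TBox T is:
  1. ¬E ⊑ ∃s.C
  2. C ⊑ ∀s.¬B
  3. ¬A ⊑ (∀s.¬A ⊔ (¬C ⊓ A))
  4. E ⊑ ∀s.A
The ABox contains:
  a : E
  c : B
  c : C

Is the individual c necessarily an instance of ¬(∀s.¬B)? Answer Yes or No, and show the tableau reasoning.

1. c : ¬(∀s.¬B)?  L(c) = {B, C} ∪ {∀s.¬B}
   open: L(c) ⊇ {A, B, C, E, ∀s.A, …} — c ∉ ¬(∀s.¬B) possible
2. Hence c : ¬(∀s.¬B): not entailed.

No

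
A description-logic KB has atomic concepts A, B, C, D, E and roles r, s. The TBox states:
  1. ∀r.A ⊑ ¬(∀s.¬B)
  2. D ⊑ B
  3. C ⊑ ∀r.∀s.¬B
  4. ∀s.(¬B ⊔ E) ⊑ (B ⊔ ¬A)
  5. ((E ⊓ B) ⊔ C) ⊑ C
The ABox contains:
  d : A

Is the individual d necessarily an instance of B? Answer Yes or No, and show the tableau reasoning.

1. d : B?  L(d) = {A} ∪ {¬B}
   open: L(d) ⊇ {A, ¬B, ¬C, ¬D, ∃r.¬A, …} (+ ∃-successors) — d ∉ B possible
2. Hence d : B: not entailed.

No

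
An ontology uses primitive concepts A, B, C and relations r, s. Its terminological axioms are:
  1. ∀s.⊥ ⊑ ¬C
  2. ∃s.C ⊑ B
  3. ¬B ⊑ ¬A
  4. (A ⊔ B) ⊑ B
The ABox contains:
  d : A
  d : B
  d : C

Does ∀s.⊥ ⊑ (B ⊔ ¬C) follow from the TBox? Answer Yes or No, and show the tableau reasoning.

1. ∀s.⊥ ⊑ (B ⊔ ¬C)  ⇔  (∀s.⊥ ⊓ (¬B ⊓ C)) unsat w.r.t. T
   all branches close; clash {C, ¬C} at x₀
2. Hence ∀s.⊥ ⊑ (B ⊔ ¬C): entailed.

Yes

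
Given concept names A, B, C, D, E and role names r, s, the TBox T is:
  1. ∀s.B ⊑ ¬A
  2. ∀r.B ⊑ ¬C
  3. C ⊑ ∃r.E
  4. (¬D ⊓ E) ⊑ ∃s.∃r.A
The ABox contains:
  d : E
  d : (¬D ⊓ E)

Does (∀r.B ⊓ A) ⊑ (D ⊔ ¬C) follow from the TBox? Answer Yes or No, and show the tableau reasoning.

Yes

1. (∀r.B ⊓ A) ⊑ (D ⊔ ¬C)  ⇔  ((∀r.B ⊓ A) ⊓ (¬D ⊓ C)) unsat w.r.t. T
   all branches close; clash {C, ¬C} at x₀
2. Hence (∀r.B ⊓ A) ⊑ (D ⊔ ¬C): entailed.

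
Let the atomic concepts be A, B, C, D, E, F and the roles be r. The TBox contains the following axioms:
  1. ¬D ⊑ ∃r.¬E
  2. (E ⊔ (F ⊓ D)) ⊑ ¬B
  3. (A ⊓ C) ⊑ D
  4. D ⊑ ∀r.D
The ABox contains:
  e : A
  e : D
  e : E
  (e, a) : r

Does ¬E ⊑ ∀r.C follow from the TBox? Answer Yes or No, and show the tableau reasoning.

1. ¬E ⊑ ∀r.C  ⇔  (¬E ⊓ ∃r.¬C) unsat w.r.t. T
   open: L(x₀) ⊇ {¬A, ¬D, ¬E, ∃r.¬C, ∃r.¬E} (+ ∃-successors)
2. Hence ¬E ⊑ ∀r.C: not entailed.

No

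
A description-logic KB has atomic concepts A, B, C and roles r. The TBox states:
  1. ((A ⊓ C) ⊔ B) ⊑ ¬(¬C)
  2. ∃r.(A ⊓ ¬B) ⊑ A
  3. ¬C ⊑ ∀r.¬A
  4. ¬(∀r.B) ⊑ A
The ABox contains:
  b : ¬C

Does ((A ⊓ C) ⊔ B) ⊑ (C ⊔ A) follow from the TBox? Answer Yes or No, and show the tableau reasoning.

Yes

1. ((A ⊓ C) ⊔ B) ⊑ (C ⊔ A)  ⇔  (((A ⊓ C) ⊔ B) ⊓ (¬C ⊓ ¬A)) unsat w.r.t. T
   all branches close; clash {A, ¬A} at x₀
2. Hence ((A ⊓ C) ⊔ B) ⊑ (C ⊔ A): entailed.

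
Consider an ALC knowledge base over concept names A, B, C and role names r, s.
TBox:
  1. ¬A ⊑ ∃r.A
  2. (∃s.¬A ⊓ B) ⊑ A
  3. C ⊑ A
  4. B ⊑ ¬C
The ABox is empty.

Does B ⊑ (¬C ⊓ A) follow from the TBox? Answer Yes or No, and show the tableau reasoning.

No

1. B ⊑ (¬C ⊓ A)  ⇔  (B ⊓ (C ⊔ ¬A)) unsat w.r.t. T
   apply at x₀: B⊑¬C
   open: L(x₀) ⊇ {B, ¬A, ¬C, ∀s.A, ∃r.A} (+ ∃-successors)
2. Hence B ⊑ (¬C ⊓ A): not entailed.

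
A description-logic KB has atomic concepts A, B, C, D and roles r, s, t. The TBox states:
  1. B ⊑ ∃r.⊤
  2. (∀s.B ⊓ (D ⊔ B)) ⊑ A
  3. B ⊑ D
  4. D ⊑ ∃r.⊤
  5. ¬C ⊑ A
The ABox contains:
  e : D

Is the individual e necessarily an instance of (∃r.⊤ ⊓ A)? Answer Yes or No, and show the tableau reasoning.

No

1. e : (∃r.⊤ ⊓ A)?  L(e) = {D} ∪ {(∀r.⊥ ⊔ ¬A)}
   apply at e: D⊑∃r.⊤
   open: L(e) ⊇ {C, D, ¬A, ¬B, ∃r.⊤, …} (+ ∃-successors) — e ∉ (∃r.⊤ ⊓ A) possible
2. Hence e : (∃r.⊤ ⊓ A): not entailed.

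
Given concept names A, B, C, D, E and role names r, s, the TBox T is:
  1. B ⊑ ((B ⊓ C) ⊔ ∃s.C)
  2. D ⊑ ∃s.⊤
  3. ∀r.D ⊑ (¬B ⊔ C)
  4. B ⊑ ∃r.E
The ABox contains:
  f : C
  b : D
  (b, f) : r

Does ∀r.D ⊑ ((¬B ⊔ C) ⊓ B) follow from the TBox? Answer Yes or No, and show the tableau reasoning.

1. ∀r.D ⊑ ((¬B ⊔ C) ⊓ B)  ⇔  (∀r.D ⊓ ((B ⊓ ¬C) ⊔ ¬B)) unsat w.r.t. T
   apply at x₀: ∀r.D⊑(¬B ⊔ C)
   open: L(x₀) ⊇ {¬B, ¬D, ∀r.D}
2. Hence ∀r.D ⊑ ((¬B ⊔ C) ⊓ B): not entailed.

No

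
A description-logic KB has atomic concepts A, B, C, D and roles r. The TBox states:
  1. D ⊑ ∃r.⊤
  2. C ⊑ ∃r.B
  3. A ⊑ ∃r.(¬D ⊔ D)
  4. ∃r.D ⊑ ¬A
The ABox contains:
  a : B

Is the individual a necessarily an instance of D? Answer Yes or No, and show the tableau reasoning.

1. a : D?  L(a) = {B} ∪ {¬D}
   open: L(a) ⊇ {B, ¬A, ¬C, ¬D, ∀r.¬D} — a ∉ D possible
2. Hence a : D: not entailed.

No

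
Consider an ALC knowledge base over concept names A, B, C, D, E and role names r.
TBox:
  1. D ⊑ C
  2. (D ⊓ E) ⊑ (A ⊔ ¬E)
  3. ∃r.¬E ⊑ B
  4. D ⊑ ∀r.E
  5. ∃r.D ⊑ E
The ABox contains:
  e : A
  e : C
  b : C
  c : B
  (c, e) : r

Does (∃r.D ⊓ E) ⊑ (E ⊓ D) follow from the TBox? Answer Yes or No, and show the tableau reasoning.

No

1. (∃r.D ⊓ E) ⊑ (E ⊓ D)  ⇔  ((∃r.D ⊓ E) ⊓ (¬E ⊔ ¬D)) unsat w.r.t. T
   open: L(x₀) ⊇ {E, ¬D, ∀r.E, ∃r.D} (+ ∃-successors)
2. Hence (∃r.D ⊓ E) ⊑ (E ⊓ D): not entailed.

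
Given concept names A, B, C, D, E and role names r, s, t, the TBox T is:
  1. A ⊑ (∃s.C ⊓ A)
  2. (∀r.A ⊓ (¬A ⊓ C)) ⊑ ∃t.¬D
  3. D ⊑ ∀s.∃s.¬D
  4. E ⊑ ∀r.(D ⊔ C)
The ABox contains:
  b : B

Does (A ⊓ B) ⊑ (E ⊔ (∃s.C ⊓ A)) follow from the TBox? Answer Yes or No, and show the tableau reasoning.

1. (A ⊓ B) ⊑ (E ⊔ (∃s.C ⊓ A))  ⇔  ((A ⊓ B) ⊓ (¬E ⊓ (∀s.¬C ⊔ ¬A))) unsat w.r.t. T
   all branches close; clash {A, ¬A} at x₀
2. Hence (A ⊓ B) ⊑ (E ⊔ (∃s.C ⊓ A)): entailed.

Yes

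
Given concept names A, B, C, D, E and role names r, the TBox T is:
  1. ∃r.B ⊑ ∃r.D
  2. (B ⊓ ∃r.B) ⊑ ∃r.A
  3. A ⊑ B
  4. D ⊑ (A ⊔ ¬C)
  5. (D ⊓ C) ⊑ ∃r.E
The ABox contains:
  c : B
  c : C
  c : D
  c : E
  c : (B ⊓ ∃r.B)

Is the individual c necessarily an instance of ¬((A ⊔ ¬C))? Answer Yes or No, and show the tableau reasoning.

No

1. c : ¬((A ⊔ ¬C))?  L(c) = {B, C, D, E, (B ⊓ ∃r.B)} ∪ {(A ⊔ ¬C)}
   apply at c: ∃r.B⊑∃r.D; (B ⊓ ∃r.B)⊑∃r.A
   open: L(c) ⊇ {A, B, C, D, E, …} (+ ∃-successors) — c ∉ ¬((A ⊔ ¬C)) possible
2. Hence c : ¬((A ⊔ ¬C)): not entailed.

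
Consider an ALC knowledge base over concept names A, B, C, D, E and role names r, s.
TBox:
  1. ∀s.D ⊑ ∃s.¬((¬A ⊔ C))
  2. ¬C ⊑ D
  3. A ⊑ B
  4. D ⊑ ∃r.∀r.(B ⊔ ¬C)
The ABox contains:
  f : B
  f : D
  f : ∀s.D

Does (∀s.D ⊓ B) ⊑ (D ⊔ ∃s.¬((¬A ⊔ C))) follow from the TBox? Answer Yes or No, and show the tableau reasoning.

Yes

1. (∀s.D ⊓ B) ⊑ (D ⊔ ∃s.¬((¬A ⊔ C)))  ⇔  ((∀s.D ⊓ B) ⊓ (¬D ⊓ ∀s.(¬A ⊔ C))) unsat w.r.t. T
   all branches close; clash {D, ¬D} at x₀
2. Hence (∀s.D ⊓ B) ⊑ (D ⊔ ∃s.¬((¬A ⊔ C))): entailed.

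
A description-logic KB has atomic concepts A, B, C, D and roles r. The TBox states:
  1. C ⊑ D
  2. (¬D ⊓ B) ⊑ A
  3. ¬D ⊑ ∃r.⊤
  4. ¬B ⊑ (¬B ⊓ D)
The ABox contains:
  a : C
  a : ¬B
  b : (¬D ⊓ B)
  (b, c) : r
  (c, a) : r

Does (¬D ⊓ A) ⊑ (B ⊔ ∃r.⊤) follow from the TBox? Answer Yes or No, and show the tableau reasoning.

1. (¬D ⊓ A) ⊑ (B ⊔ ∃r.⊤)  ⇔  ((¬D ⊓ A) ⊓ (¬B ⊓ ∀r.⊥)) unsat w.r.t. T
   all branches close; clash {D, ¬D} at x₀
2. Hence (¬D ⊓ A) ⊑ (B ⊔ ∃r.⊤): entailed.

Yes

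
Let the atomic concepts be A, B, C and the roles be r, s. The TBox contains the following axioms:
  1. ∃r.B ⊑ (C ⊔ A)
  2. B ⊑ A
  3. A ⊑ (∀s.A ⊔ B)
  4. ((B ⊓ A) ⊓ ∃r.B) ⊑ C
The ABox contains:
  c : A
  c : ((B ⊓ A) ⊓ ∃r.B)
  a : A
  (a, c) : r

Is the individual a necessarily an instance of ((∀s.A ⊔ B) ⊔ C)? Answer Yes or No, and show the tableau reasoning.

1. a : ((∀s.A ⊔ B) ⊔ C)?  L(a) = {A} ∪ {((∃s.¬A ⊓ ¬B) ⊓ ¬C)}
   clash {B, ¬B} at a — a ∈ ((∀s.A ⊔ B) ⊔ C)
2. Hence a : ((∀s.A ⊔ B) ⊔ C): entailed.

Yes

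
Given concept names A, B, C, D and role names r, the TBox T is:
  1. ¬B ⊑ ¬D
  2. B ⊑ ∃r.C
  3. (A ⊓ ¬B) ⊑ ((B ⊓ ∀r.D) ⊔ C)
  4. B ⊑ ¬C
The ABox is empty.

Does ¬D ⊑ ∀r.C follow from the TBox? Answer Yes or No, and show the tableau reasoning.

1. ¬D ⊑ ∀r.C  ⇔  (¬D ⊓ ∃r.¬C) unsat w.r.t. T
   open: L(x₀) ⊇ {¬A, ¬B, ¬D, ∃r.¬C} (+ ∃-successors)
2. Hence ¬D ⊑ ∀r.C: not entailed.

No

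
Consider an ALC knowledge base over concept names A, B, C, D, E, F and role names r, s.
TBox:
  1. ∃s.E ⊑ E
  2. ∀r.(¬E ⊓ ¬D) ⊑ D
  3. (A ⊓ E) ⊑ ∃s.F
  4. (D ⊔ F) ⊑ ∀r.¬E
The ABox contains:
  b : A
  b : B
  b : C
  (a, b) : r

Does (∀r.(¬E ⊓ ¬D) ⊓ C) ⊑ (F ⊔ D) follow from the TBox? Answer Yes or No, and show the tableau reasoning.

Yes

1. (∀r.(¬E ⊓ ¬D) ⊓ C) ⊑ (F ⊔ D)  ⇔  ((∀r.(¬E ⊓ ¬D) ⊓ C) ⊓ (¬F ⊓ ¬D)) unsat w.r.t. T
   all branches close; clash {D, ¬D} at x₀
2. Hence (∀r.(¬E ⊓ ¬D) ⊓ C) ⊑ (F ⊔ D): entailed.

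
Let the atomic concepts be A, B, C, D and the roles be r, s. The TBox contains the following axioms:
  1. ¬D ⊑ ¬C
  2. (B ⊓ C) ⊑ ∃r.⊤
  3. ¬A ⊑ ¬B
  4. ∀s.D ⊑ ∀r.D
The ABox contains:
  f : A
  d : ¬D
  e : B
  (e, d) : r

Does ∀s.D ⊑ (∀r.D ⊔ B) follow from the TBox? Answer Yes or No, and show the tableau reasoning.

Yes

1. ∀s.D ⊑ (∀r.D ⊔ B)  ⇔  (∀s.D ⊓ (∃r.¬D ⊓ ¬B)) unsat w.r.t. T
   all branches close; clash {D, ¬D} at an ∃-successor
2. Hence ∀s.D ⊑ (∀r.D ⊔ B): entailed.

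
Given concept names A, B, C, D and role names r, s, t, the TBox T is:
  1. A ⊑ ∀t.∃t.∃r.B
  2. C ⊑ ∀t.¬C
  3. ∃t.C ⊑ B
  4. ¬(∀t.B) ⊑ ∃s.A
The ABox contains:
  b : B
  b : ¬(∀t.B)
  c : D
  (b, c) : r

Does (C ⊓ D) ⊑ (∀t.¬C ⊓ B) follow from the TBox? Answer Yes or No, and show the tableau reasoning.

No

1. (C ⊓ D) ⊑ (∀t.¬C ⊓ B)  ⇔  ((C ⊓ D) ⊓ (∃t.C ⊔ ¬B)) unsat w.r.t. T
   apply at x₀: C⊑∀t.¬C
   open: L(x₀) ⊇ {C, D, ¬A, ¬B, ∀t.B, …}
2. Hence (C ⊓ D) ⊑ (∀t.¬C ⊓ B): not entailed.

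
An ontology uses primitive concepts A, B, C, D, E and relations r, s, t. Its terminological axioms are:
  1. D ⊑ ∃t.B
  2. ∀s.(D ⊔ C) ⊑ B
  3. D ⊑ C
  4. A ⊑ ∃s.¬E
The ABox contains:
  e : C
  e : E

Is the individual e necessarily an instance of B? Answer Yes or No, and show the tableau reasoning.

1. e : B?  L(e) = {C, E} ∪ {¬B}
   open: L(e) ⊇ {C, E, ¬A, ¬B, ¬D, …} (+ ∃-successors) — e ∉ B possible
2. Hence e : B: not entailed.

No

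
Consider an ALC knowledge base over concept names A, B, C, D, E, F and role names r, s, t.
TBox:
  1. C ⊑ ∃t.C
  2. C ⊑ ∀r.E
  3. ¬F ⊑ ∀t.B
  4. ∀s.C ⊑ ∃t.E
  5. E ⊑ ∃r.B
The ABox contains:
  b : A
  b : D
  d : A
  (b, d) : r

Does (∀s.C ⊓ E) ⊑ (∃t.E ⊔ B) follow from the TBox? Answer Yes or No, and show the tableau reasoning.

1. (∀s.C ⊓ E) ⊑ (∃t.E ⊔ B)  ⇔  ((∀s.C ⊓ E) ⊓ (∀t.¬E ⊓ ¬B)) unsat w.r.t. T
   all branches close; clash {E, ¬E} at an ∃-successor
2. Hence (∀s.C ⊓ E) ⊑ (∃t.E ⊔ B): entailed.

Yes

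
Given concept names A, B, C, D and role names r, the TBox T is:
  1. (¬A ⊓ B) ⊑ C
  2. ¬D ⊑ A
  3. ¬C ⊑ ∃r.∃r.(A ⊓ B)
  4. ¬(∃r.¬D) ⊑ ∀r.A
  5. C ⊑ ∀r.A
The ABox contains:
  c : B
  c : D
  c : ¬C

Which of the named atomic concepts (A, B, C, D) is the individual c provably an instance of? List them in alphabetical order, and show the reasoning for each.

1. c : A?  L(c) = {B, D, ¬C} ∪ {¬A}
   clash {C, ¬C} at c — c ∈ A
2. c : B?  L(c) = {B, D, ¬C} ∪ {¬B}
   clash {B, ¬B} at c — c ∈ B
3. c : C?  L(c) = {B, D, ¬C} ∪ {¬C}
   apply at c: ¬C⊑∃r.∃r.(A ⊓ B)
   open: L(c) ⊇ {A, B, D, ¬C, ∃r.¬D, …} (+ ∃-successors) — c ∉ C possible
4. c : D?  L(c) = {B, D, ¬C} ∪ {¬D}
   clash {D, ¬D} at c — c ∈ D
5. Entailed for c: {A, B, D}

{A, B, D}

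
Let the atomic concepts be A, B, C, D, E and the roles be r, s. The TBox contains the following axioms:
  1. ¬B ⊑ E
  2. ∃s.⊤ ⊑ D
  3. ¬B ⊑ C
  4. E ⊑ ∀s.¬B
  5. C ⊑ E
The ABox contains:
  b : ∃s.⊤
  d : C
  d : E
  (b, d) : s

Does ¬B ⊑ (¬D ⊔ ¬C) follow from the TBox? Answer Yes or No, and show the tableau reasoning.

No

1. ¬B ⊑ (¬D ⊔ ¬C)  ⇔  (¬B ⊓ (D ⊓ C)) unsat w.r.t. T
   apply at x₀: ¬B⊑E; C⊑E
   open: L(x₀) ⊇ {C, D, E, ¬B, ∀s.¬B}
2. Hence ¬B ⊑ (¬D ⊔ ¬C): not entailed.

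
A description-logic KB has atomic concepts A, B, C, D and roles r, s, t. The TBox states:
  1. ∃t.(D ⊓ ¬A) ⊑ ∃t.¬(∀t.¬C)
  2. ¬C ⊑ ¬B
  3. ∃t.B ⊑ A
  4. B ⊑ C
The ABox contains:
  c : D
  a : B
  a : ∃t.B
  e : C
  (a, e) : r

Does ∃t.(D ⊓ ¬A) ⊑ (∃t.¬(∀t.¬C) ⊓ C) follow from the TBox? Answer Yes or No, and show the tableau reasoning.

No

1. ∃t.(D ⊓ ¬A) ⊑ (∃t.¬(∀t.¬C) ⊓ C)  ⇔  (∃t.(D ⊓ ¬A) ⊓ (∀t.∀t.¬C ⊔ ¬C)) unsat w.r.t. T
   apply at x₀: ∃t.(D ⊓ ¬A)⊑∃t.¬(∀t.¬C)
   open: L(x₀) ⊇ {¬B, ¬C, ∀t.¬B, ∃t.(D ⊓ ¬A), ∃t.∃t.C} (+ ∃-successors)
2. Hence ∃t.(D ⊓ ¬A) ⊑ (∃t.¬(∀t.¬C) ⊓ C): not entailed.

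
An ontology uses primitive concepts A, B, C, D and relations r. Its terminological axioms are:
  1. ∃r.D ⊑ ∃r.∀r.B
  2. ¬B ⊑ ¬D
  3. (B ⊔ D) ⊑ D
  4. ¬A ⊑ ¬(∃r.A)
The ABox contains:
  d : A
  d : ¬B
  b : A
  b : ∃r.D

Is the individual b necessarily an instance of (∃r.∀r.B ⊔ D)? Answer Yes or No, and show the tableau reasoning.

1. b : (∃r.∀r.B ⊔ D)?  L(b) = {A, ∃r.D} ∪ {(∀r.∃r.¬B ⊓ ¬D)}
   clash {D, ¬D} at b — b ∈ (∃r.∀r.B ⊔ D)
2. Hence b : (∃r.∀r.B ⊔ D): entailed.

Yes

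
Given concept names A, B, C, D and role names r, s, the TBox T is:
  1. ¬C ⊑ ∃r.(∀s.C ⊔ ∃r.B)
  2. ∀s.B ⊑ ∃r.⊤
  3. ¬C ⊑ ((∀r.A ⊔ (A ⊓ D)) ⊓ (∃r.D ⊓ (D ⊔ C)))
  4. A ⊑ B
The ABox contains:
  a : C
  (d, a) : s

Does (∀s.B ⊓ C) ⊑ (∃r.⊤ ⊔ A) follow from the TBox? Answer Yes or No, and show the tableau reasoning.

Yes

1. (∀s.B ⊓ C) ⊑ (∃r.⊤ ⊔ A)  ⇔  ((∀s.B ⊓ C) ⊓ (∀r.⊥ ⊓ ¬A)) unsat w.r.t. T
   all branches close; clash ⊥ at an ∃-successor
2. Hence (∀s.B ⊓ C) ⊑ (∃r.⊤ ⊔ A): entailed.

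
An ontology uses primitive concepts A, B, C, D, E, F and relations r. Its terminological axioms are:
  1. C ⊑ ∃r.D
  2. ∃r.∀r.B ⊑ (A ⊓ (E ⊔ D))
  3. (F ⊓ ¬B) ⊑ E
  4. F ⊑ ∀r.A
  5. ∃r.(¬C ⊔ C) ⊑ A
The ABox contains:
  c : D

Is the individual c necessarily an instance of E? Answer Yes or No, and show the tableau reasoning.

1. c : E?  L(c) = {D} ∪ {¬E}
   open: L(c) ⊇ {D, ¬C, ¬E, ¬F, ∀r.(C ⊓ ¬C), …} — c ∉ E possible
2. Hence c : E: not entailed.

No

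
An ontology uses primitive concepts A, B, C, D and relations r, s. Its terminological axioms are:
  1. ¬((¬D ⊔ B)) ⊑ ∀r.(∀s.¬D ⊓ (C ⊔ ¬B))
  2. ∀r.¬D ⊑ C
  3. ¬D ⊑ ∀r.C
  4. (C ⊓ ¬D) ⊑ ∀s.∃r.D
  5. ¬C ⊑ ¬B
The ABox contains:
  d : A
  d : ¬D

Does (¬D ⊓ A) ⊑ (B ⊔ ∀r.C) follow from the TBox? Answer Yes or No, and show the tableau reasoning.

1. (¬D ⊓ A) ⊑ (B ⊔ ∀r.C)  ⇔  ((¬D ⊓ A) ⊓ (¬B ⊓ ∃r.¬C)) unsat w.r.t. T
   all branches close; clash {C, ¬C} at an ∃-successor
2. Hence (¬D ⊓ A) ⊑ (B ⊔ ∀r.C): entailed.

Yes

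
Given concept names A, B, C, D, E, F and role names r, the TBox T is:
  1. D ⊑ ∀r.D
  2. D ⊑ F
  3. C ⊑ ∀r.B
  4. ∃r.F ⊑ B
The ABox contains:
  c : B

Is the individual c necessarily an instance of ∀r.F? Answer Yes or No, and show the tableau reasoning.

No

1. c : ∀r.F?  L(c) = {B} ∪ {∃r.¬F}
   open: L(c) ⊇ {B, ¬C, ¬D, ∃r.¬F} (+ ∃-successors) — c ∉ ∀r.F possible
2. Hence c : ∀r.F: not entailed.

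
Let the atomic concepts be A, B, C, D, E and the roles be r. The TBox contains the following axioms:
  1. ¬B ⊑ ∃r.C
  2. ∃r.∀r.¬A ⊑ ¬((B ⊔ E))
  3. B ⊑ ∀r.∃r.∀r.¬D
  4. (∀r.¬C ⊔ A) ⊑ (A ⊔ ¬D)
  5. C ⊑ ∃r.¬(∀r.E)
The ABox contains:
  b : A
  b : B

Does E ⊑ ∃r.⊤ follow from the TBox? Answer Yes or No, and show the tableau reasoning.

No

1. E ⊑ ∃r.⊤  ⇔  (E ⊓ ∀r.⊥) unsat w.r.t. T
   open: L(x₀) ⊇ {A, B, E, ¬C, ∀r.∃r.A, …}
2. Hence E ⊑ ∃r.⊤: not entailed.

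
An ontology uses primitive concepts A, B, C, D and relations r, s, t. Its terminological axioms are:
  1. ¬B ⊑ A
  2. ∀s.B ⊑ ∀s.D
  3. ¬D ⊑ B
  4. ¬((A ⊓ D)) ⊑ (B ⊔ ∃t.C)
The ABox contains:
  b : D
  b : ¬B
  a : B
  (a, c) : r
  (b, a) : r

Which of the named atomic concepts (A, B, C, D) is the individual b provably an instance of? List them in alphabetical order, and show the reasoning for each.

{A, D}

1. b : A?  L(b) = {D, ¬B} ∪ {¬A}
   clash {A, ¬A} at b — b ∈ A
2. b : B?  L(b) = {D, ¬B} ∪ {¬B}
   apply at b: ¬B⊑A
   open: L(b) ⊇ {A, D, ¬B, ∃s.¬B} (+ ∃-successors) — b ∉ B possible
3. b : C?  L(b) = {D, ¬B} ∪ {¬C}
   apply at b: ¬B⊑A
   open: L(b) ⊇ {A, D, ¬B, ¬C, ∃s.¬B} (+ ∃-successors) — b ∉ C possible
4. b : D?  L(b) = {D, ¬B} ∪ {¬D}
   clash {D, ¬D} at b — b ∈ D
5. Entailed for b: {A, D}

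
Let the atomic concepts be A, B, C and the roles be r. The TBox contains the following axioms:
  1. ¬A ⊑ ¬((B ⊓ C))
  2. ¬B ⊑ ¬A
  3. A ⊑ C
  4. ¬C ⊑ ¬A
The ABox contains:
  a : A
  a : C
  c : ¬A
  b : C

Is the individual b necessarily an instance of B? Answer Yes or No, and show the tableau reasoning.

No

1. b : B?  L(b) = {C} ∪ {¬B}
   apply at b: ¬B⊑¬A
   open: L(b) ⊇ {C, ¬A, ¬B} — b ∉ B possible
2. Hence b : B: not entailed.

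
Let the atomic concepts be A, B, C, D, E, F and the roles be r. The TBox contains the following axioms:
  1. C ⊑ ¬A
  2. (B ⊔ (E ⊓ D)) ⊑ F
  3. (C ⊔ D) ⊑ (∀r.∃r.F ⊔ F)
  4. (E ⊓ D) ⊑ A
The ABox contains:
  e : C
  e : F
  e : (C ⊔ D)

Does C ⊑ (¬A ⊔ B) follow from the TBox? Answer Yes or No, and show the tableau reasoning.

1. C ⊑ (¬A ⊔ B)  ⇔  (C ⊓ (A ⊓ ¬B)) unsat w.r.t. T
   all branches close; clash {A, ¬A} at x₀
2. Hence C ⊑ (¬A ⊔ B): entailed.

Yes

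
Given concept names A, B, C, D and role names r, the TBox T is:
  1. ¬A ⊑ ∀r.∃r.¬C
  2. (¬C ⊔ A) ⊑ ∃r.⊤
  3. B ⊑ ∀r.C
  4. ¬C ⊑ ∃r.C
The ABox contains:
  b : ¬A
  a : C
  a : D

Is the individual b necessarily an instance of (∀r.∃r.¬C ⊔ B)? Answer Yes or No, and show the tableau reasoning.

Yes

1. b : (∀r.∃r.¬C ⊔ B)?  L(b) = {¬A} ∪ {(∃r.∀r.C ⊓ ¬B)}
   clash {C, ¬C} at an ∃-successor — b ∈ (∀r.∃r.¬C ⊔ B)
2. Hence b : (∀r.∃r.¬C ⊔ B): entailed.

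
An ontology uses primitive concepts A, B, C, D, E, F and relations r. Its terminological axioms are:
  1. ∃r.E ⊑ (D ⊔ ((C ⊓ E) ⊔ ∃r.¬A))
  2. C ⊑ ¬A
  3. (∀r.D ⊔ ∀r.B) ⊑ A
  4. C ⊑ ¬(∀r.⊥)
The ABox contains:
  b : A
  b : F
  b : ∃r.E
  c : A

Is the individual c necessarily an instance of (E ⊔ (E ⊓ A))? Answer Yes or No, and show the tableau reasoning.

No

1. c : (E ⊔ (E ⊓ A))?  L(c) = {A} ∪ {(¬E ⊓ (¬E ⊔ ¬A))}
   open: L(c) ⊇ {A, ¬C, ¬E, ∀r.¬E} — c ∉ (E ⊔ (E ⊓ A)) possible
2. Hence c : (E ⊔ (E ⊓ A)): not entailed.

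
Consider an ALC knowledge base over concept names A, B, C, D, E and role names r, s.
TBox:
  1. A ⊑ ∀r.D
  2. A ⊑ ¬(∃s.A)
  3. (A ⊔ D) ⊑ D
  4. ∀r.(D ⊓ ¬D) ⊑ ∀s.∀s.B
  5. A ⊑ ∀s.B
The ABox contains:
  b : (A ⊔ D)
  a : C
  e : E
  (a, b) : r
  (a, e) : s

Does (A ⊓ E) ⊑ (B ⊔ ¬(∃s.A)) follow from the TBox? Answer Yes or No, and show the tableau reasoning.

Yes

1. (A ⊓ E) ⊑ (B ⊔ ¬(∃s.A))  ⇔  ((A ⊓ E) ⊓ (¬B ⊓ ∃s.A)) unsat w.r.t. T
   all branches close; clash {A, ¬A} at an ∃-successor
2. Hence (A ⊓ E) ⊑ (B ⊔ ¬(∃s.A)): entailed.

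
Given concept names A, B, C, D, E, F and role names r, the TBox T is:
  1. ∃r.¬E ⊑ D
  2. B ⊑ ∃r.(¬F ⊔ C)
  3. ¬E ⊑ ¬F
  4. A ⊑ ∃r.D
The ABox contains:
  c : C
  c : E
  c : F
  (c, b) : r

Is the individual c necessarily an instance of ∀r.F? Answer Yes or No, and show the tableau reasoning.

No

1. c : ∀r.F?  L(c) = {C, E, F} ∪ {∃r.¬F}
   open: L(c) ⊇ {C, E, F, ¬A, ¬B, …} (+ ∃-successors) — c ∉ ∀r.F possible
2. Hence c : ∀r.F: not entailed.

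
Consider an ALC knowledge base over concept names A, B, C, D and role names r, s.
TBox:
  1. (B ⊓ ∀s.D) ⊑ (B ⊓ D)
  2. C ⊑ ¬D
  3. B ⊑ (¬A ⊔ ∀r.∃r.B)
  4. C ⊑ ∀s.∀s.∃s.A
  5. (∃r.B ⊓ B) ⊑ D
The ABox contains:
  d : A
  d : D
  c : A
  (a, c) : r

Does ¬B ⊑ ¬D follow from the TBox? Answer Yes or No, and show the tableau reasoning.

1. ¬B ⊑ ¬D  ⇔  (¬B ⊓ D) unsat w.r.t. T
   open: L(x₀) ⊇ {D, ¬B, ¬C}
2. Hence ¬B ⊑ ¬D: not entailed.

No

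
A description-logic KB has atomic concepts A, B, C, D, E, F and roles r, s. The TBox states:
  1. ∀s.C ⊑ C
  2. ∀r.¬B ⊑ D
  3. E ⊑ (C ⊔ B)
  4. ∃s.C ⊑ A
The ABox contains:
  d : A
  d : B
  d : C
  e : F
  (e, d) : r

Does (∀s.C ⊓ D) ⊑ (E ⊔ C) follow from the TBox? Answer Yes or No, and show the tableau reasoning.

Yes

1. (∀s.C ⊓ D) ⊑ (E ⊔ C)  ⇔  ((∀s.C ⊓ D) ⊓ (¬E ⊓ ¬C)) unsat w.r.t. T
   all branches close; clash {C, ¬C} at x₀
2. Hence (∀s.C ⊓ D) ⊑ (E ⊔ C): entailed.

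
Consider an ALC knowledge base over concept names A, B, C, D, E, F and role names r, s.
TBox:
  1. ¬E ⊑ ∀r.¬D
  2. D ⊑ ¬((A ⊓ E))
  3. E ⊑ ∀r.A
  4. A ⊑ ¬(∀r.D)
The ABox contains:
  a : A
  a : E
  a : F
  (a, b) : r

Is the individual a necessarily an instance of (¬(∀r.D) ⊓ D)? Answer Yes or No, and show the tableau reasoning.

1. a : (¬(∀r.D) ⊓ D)?  L(a) = {A, E, F} ∪ {(∀r.D ⊔ ¬D)}
   apply at a: E⊑∀r.A; A⊑¬(∀r.D)
   open: L(a) ⊇ {A, E, F, ¬D, ∀r.A, …} (+ ∃-successors) — a ∉ (¬(∀r.D) ⊓ D) possible
2. Hence a : (¬(∀r.D) ⊓ D): not entailed.

No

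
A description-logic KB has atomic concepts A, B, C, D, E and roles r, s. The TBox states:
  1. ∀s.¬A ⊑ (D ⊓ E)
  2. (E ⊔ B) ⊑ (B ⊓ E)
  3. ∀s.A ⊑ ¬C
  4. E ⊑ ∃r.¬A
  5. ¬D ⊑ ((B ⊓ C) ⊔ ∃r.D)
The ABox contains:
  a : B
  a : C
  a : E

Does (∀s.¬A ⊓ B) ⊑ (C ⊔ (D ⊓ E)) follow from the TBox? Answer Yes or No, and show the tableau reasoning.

1. (∀s.¬A ⊓ B) ⊑ (C ⊔ (D ⊓ E))  ⇔  ((∀s.¬A ⊓ B) ⊓ (¬C ⊓ (¬D ⊔ ¬E))) unsat w.r.t. T
   all branches close; clash {E, ¬E} at x₀
2. Hence (∀s.¬A ⊓ B) ⊑ (C ⊔ (D ⊓ E)): entailed.

Yes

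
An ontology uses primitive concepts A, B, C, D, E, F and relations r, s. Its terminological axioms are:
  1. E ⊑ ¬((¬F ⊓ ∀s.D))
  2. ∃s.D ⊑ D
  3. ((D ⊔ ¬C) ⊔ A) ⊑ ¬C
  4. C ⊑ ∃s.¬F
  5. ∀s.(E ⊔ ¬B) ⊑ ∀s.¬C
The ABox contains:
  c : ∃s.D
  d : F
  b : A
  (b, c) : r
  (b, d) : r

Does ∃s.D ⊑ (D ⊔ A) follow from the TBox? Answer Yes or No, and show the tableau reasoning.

1. ∃s.D ⊑ (D ⊔ A)  ⇔  (∃s.D ⊓ (¬D ⊓ ¬A)) unsat w.r.t. T
   all branches close; clash {D, ¬D} at x₀
2. Hence ∃s.D ⊑ (D ⊔ A): entailed.

Yes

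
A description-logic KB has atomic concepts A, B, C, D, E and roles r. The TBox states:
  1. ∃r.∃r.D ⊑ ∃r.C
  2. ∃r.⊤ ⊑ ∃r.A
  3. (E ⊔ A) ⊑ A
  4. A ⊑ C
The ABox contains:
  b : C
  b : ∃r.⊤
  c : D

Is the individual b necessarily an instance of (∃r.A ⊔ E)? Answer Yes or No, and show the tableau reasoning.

1. b : (∃r.A ⊔ E)?  L(b) = {C, ∃r.⊤} ∪ {(∀r.¬A ⊓ ¬E)}
   clash {A, ¬A} at an ∃-successor — b ∈ (∃r.A ⊔ E)
2. Hence b : (∃r.A ⊔ E): entailed.

Yes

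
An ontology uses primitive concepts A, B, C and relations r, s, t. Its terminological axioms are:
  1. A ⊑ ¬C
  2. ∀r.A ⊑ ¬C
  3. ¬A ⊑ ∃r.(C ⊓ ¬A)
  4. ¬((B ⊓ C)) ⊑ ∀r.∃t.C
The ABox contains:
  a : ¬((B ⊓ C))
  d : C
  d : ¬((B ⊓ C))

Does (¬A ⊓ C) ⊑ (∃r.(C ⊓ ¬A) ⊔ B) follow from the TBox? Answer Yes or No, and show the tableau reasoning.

Yes

1. (¬A ⊓ C) ⊑ (∃r.(C ⊓ ¬A) ⊔ B)  ⇔  ((¬A ⊓ C) ⊓ (∀r.(¬C ⊔ A) ⊓ ¬B)) unsat w.r.t. T
   all branches close; clash {C, ¬C} at x₀
2. Hence (¬A ⊓ C) ⊑ (∃r.(C ⊓ ¬A) ⊔ B): entailed.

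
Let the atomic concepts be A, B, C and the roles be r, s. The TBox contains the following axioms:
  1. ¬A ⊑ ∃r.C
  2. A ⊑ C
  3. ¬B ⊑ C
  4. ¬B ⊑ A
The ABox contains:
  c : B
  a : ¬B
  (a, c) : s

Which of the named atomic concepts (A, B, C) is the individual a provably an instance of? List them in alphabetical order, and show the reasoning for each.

1. a : A?  L(a) = {¬B} ∪ {¬A}
   clash {A, ¬A} at a — a ∈ A
2. a : B?  L(a) = {¬B} ∪ {¬B}
   apply at a: ¬B⊑C; ¬B⊑A
   open: L(a) ⊇ {A, C, ¬B} — a ∉ B possible
3. a : C?  L(a) = {¬B} ∪ {¬C}
   clash {C, ¬C} at a — a ∈ C
4. Entailed for a: {A, C}

{A, C}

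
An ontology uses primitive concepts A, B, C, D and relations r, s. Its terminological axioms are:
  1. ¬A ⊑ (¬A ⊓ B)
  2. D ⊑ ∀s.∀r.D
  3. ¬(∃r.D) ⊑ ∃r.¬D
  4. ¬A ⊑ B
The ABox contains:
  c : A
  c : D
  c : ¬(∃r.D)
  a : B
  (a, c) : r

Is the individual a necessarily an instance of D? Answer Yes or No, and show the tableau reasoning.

1. a : D?  L(a) = {B} ∪ {¬D}
   open: L(a) ⊇ {A, B, ¬D, ∃r.D} (+ ∃-successors) — a ∉ D possible
2. Hence a : D: not entailed.

No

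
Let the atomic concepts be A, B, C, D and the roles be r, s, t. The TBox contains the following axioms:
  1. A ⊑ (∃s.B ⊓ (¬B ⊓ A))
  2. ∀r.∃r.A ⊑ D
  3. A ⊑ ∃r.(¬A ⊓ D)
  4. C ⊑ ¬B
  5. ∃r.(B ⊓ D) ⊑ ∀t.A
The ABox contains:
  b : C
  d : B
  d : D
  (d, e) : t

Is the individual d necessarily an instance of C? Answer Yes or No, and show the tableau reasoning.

1. d : C?  L(d) = {B, D} ∪ {¬C}
   open: L(d) ⊇ {B, D, ¬A, ¬C, ∀r.(¬B ⊔ ¬D)} — d ∉ C possible
2. Hence d : C: not entailed.

No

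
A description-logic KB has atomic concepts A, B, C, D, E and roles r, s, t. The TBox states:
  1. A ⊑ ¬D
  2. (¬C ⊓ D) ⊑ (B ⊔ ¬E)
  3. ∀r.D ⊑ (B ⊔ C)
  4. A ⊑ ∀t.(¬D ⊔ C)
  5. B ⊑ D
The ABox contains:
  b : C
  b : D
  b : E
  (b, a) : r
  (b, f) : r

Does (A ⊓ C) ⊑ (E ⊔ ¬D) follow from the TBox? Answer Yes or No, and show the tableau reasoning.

Yes

1. (A ⊓ C) ⊑ (E ⊔ ¬D)  ⇔  ((A ⊓ C) ⊓ (¬E ⊓ D)) unsat w.r.t. T
   all branches close; clash {D, ¬D} at x₀
2. Hence (A ⊓ C) ⊑ (E ⊔ ¬D): entailed.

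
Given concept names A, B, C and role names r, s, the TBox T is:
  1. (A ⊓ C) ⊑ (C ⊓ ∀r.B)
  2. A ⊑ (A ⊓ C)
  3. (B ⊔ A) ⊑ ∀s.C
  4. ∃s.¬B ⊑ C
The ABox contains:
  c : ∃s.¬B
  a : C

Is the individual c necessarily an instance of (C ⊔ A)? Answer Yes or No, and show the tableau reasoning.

Yes

1. c : (C ⊔ A)?  L(c) = {∃s.¬B} ∪ {(¬C ⊓ ¬A)}
   clash {C, ¬C} at c — c ∈ (C ⊔ A)
2. Hence c : (C ⊔ A): entailed.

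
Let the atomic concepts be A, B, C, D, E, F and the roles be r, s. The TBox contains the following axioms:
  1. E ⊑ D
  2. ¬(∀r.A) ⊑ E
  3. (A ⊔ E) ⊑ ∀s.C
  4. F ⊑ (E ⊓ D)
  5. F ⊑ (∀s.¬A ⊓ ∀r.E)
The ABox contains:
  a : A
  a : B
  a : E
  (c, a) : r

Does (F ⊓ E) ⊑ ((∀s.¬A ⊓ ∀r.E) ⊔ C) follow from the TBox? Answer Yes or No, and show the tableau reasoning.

1. (F ⊓ E) ⊑ ((∀s.¬A ⊓ ∀r.E) ⊔ C)  ⇔  ((F ⊓ E) ⊓ ((∃s.A ⊔ ∃r.¬E) ⊓ ¬C)) unsat w.r.t. T
   all branches close; clash {E, ¬E} at an ∃-successor
2. Hence (F ⊓ E) ⊑ ((∀s.¬A ⊓ ∀r.E) ⊔ C): entailed.

Yes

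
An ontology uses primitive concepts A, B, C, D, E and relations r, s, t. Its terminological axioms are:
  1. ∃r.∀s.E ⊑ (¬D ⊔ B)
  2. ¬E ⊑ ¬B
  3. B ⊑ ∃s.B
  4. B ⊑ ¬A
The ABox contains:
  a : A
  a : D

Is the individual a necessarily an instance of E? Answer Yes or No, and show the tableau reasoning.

1. a : E?  L(a) = {A, D} ∪ {¬E}
   apply at a: ¬E⊑¬B
   open: L(a) ⊇ {A, D, ¬B, ¬E, ∀r.∃s.¬E} — a ∉ E possible
2. Hence a : E: not entailed.

No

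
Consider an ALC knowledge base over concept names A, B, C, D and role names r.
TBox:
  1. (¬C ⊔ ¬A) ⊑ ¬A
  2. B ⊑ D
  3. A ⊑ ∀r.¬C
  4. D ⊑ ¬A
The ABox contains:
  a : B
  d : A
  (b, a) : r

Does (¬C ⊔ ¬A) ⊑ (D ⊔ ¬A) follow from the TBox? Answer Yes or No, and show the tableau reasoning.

1. (¬C ⊔ ¬A) ⊑ (D ⊔ ¬A)  ⇔  ((¬C ⊔ ¬A) ⊓ (¬D ⊓ A)) unsat w.r.t. T
   all branches close; clash {A, ¬A} at x₀
2. Hence (¬C ⊔ ¬A) ⊑ (D ⊔ ¬A): entailed.

Yes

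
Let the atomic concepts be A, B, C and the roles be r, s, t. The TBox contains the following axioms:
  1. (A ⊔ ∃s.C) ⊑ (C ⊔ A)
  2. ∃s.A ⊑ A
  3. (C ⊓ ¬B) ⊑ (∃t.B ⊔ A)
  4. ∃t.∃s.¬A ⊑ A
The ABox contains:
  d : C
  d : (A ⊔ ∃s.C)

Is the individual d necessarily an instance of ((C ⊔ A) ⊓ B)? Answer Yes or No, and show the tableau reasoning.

No

1. d : ((C ⊔ A) ⊓ B)?  L(d) = {C, (A ⊔ ∃s.C)} ∪ {((¬C ⊓ ¬A) ⊔ ¬B)}
   apply at d: (A ⊔ ∃s.C)⊑(C ⊔ A)
   open: L(d) ⊇ {A, C, ¬B} — d ∉ ((C ⊔ A) ⊓ B) possible
2. Hence d : ((C ⊔ A) ⊓ B): not entailed.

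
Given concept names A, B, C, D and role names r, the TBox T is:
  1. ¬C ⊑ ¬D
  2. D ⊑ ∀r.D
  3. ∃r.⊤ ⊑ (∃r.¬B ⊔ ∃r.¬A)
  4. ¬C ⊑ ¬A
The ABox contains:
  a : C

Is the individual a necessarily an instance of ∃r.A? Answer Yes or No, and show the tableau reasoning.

1. a : ∃r.A?  L(a) = {C} ∪ {∀r.¬A}
   open: L(a) ⊇ {C, ¬D, ∀r.¬A, ∀r.⊥} — a ∉ ∃r.A possible
2. Hence a : ∃r.A: not entailed.

No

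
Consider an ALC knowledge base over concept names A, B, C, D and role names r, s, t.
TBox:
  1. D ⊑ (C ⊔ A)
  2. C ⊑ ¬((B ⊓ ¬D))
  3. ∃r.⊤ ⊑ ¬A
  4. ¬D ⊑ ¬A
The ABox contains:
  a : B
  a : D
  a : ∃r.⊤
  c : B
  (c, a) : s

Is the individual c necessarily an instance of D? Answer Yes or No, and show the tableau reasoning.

1. c : D?  L(c) = {B} ∪ {¬D}
   apply at c: ¬D⊑¬A
   open: L(c) ⊇ {B, ¬A, ¬C, ¬D} — c ∉ D possible
2. Hence c : D: not entailed.

No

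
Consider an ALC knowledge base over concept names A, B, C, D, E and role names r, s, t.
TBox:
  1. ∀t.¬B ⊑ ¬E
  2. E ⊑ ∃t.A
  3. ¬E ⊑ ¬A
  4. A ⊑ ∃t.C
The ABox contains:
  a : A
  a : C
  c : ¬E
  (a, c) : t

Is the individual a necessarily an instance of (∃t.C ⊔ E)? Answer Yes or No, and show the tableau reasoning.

Yes

1. a : (∃t.C ⊔ E)?  L(a) = {A, C} ∪ {(∀t.¬C ⊓ ¬E)}
   clash {A, ¬A} at a — a ∈ (∃t.C ⊔ E)
2. Hence a : (∃t.C ⊔ E): entailed.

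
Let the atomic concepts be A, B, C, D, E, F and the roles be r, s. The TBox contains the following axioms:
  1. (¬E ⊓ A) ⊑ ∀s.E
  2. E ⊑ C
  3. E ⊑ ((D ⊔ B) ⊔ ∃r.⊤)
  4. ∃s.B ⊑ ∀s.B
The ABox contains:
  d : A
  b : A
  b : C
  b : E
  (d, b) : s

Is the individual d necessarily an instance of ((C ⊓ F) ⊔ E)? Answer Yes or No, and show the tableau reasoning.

1. d : ((C ⊓ F) ⊔ E)?  L(d) = {A} ∪ {((¬C ⊔ ¬F) ⊓ ¬E)}
   open: L(d) ⊇ {A, ¬C, ¬E, ∀s.E, ∀s.¬B} — d ∉ ((C ⊓ F) ⊔ E) possible
2. Hence d : ((C ⊓ F) ⊔ E): not entailed.

No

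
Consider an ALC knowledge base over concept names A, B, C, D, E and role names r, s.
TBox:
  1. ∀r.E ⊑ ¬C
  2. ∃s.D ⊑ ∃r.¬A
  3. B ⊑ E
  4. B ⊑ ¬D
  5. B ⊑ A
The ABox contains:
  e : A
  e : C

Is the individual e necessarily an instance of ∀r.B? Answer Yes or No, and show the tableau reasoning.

1. e : ∀r.B?  L(e) = {A, C} ∪ {∃r.¬B}
   open: L(e) ⊇ {A, C, ¬B, ∀s.¬D, ∃r.¬B, …} (+ ∃-successors) — e ∉ ∀r.B possible
2. Hence e : ∀r.B: not entailed.

No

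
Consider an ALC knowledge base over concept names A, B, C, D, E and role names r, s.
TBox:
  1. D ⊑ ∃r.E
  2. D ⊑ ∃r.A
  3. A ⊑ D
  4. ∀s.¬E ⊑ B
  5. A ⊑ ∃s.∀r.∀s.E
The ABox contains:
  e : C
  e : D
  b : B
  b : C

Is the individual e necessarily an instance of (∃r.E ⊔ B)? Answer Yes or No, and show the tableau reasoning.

Yes

1. e : (∃r.E ⊔ B)?  L(e) = {C, D} ∪ {(∀r.¬E ⊓ ¬B)}
   clash {B, ¬B} at e — e ∈ (∃r.E ⊔ B)
2. Hence e : (∃r.E ⊔ B): entailed.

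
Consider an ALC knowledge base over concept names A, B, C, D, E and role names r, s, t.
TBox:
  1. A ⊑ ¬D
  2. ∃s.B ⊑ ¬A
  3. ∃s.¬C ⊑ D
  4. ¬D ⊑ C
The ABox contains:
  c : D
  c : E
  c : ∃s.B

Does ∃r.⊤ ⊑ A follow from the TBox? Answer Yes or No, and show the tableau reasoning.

No

1. ∃r.⊤ ⊑ A  ⇔  (∃r.⊤ ⊓ ¬A) unsat w.r.t. T
   open: L(x₀) ⊇ {D, ¬A, ∃r.⊤} (+ ∃-successors)
2. Hence ∃r.⊤ ⊑ A: not entailed.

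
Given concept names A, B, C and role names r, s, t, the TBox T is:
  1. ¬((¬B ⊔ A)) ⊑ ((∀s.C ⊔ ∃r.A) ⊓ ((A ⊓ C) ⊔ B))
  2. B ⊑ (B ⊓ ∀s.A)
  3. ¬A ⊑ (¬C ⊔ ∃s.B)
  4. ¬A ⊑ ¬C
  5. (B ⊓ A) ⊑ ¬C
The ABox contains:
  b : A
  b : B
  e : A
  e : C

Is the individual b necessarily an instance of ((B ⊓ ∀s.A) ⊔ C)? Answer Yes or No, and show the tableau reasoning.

1. b : ((B ⊓ ∀s.A) ⊔ C)?  L(b) = {A, B} ∪ {((¬B ⊔ ∃s.¬A) ⊓ ¬C)}
   clash {A, ¬A} at an ∃-successor — b ∈ ((B ⊓ ∀s.A) ⊔ C)
2. Hence b : ((B ⊓ ∀s.A) ⊔ C): entailed.

Yes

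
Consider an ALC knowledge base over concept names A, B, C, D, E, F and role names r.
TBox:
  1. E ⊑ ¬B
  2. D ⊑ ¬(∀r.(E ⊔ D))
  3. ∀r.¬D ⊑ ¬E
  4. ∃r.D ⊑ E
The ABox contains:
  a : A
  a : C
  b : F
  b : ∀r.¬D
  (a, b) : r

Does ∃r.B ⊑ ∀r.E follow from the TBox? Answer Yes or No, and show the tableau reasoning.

1. ∃r.B ⊑ ∀r.E  ⇔  (∃r.B ⊓ ∃r.¬E) unsat w.r.t. T
   open: L(x₀) ⊇ {¬D, ¬E, ∀r.¬D, ∃r.B, ∃r.¬E} (+ ∃-successors)
2. Hence ∃r.B ⊑ ∀r.E: not entailed.

No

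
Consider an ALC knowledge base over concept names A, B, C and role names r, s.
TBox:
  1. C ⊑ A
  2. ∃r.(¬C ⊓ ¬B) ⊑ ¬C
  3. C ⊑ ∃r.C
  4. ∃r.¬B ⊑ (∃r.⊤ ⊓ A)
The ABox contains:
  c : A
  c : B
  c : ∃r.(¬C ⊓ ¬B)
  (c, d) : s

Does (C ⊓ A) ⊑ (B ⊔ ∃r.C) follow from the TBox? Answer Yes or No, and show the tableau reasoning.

Yes

1. (C ⊓ A) ⊑ (B ⊔ ∃r.C)  ⇔  ((C ⊓ A) ⊓ (¬B ⊓ ∀r.¬C)) unsat w.r.t. T
   all branches close; clash {C, ¬C} at x₀
2. Hence (C ⊓ A) ⊑ (B ⊔ ∃r.C): entailed.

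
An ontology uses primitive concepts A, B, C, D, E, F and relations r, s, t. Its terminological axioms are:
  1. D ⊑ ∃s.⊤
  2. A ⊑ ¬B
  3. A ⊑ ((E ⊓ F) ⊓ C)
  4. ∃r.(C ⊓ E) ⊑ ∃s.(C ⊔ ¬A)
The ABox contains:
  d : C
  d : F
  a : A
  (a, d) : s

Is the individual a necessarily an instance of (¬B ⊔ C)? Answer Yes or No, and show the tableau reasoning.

Yes

1. a : (¬B ⊔ C)?  L(a) = {A} ∪ {(B ⊓ ¬C)}
   clash {B, ¬B} at a — a ∈ (¬B ⊔ C)
2. Hence a : (¬B ⊔ C): entailed.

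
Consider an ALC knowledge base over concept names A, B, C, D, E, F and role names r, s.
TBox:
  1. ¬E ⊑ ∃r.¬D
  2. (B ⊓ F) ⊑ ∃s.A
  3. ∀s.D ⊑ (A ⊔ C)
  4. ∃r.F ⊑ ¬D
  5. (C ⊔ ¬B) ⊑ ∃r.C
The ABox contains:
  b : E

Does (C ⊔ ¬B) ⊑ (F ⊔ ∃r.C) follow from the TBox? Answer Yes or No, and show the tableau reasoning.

1. (C ⊔ ¬B) ⊑ (F ⊔ ∃r.C)  ⇔  ((C ⊔ ¬B) ⊓ (¬F ⊓ ∀r.¬C)) unsat w.r.t. T
   all branches close; clash {C, ¬C} at an ∃-successor
2. Hence (C ⊔ ¬B) ⊑ (F ⊔ ∃r.C): entailed.

Yes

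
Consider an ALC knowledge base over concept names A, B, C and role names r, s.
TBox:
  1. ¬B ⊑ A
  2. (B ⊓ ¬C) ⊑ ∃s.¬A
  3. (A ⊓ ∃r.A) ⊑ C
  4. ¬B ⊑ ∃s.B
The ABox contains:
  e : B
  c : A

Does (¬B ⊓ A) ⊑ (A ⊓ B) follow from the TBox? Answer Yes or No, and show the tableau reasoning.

1. (¬B ⊓ A) ⊑ (A ⊓ B)  ⇔  ((¬B ⊓ A) ⊓ (¬A ⊔ ¬B)) unsat w.r.t. T
   apply at x₀: ¬B⊑∃s.B
   open: L(x₀) ⊇ {A, ¬B, ∀r.¬A, ∃s.B} (+ ∃-successors)
2. Hence (¬B ⊓ A) ⊑ (A ⊓ B): not entailed.

No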